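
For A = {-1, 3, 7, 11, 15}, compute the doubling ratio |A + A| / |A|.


|A| = 5.
Compute A + A by enumerating all 25 pairs.
A + A = {-2, 2, 6, 10, 14, 18, 22, 26, 30}, so |A + A| = 9.
K = |A + A| / |A| = 9/5 (already in lowest terms) ≈ 1.8000.
Reference: AP of size 5 gives K = 9/5 ≈ 1.8000; a fully generic set of size 5 gives K ≈ 3.0000.

|A| = 5, |A + A| = 9, K = 9/5.


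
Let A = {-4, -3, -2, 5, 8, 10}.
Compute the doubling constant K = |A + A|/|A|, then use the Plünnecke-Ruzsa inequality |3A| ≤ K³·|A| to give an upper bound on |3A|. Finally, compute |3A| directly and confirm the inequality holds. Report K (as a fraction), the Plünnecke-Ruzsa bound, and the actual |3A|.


|A| = 6.
Step 1: Compute A + A by enumerating all 36 pairs.
A + A = {-8, -7, -6, -5, -4, 1, 2, 3, 4, 5, 6, 7, 8, 10, 13, 15, 16, 18, 20}, so |A + A| = 19.
Step 2: Doubling constant K = |A + A|/|A| = 19/6 = 19/6 ≈ 3.1667.
Step 3: Plünnecke-Ruzsa gives |3A| ≤ K³·|A| = (3.1667)³ · 6 ≈ 190.5278.
Step 4: Compute 3A = A + A + A directly by enumerating all triples (a,b,c) ∈ A³; |3A| = 37.
Step 5: Check 37 ≤ 190.5278? Yes ✓.

K = 19/6, Plünnecke-Ruzsa bound K³|A| ≈ 190.5278, |3A| = 37, inequality holds.


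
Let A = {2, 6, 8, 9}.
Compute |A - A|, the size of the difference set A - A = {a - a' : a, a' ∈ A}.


A - A = {a - a' : a, a' ∈ A}; |A| = 4.
Bounds: 2|A|-1 ≤ |A - A| ≤ |A|² - |A| + 1, i.e. 7 ≤ |A - A| ≤ 13.
Note: 0 ∈ A - A always (from a - a). The set is symmetric: if d ∈ A - A then -d ∈ A - A.
Enumerate nonzero differences d = a - a' with a > a' (then include -d):
Positive differences: {1, 2, 3, 4, 6, 7}
Full difference set: {0} ∪ (positive diffs) ∪ (negative diffs).
|A - A| = 1 + 2·6 = 13 (matches direct enumeration: 13).

|A - A| = 13


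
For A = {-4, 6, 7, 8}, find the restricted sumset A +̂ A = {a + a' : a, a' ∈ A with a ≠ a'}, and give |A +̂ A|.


Restricted sumset: A +̂ A = {a + a' : a ∈ A, a' ∈ A, a ≠ a'}.
Equivalently, take A + A and drop any sum 2a that is achievable ONLY as a + a for a ∈ A (i.e. sums representable only with equal summands).
Enumerate pairs (a, a') with a < a' (symmetric, so each unordered pair gives one sum; this covers all a ≠ a'):
  -4 + 6 = 2
  -4 + 7 = 3
  -4 + 8 = 4
  6 + 7 = 13
  6 + 8 = 14
  7 + 8 = 15
Collected distinct sums: {2, 3, 4, 13, 14, 15}
|A +̂ A| = 6
(Reference bound: |A +̂ A| ≥ 2|A| - 3 for |A| ≥ 2, with |A| = 4 giving ≥ 5.)

|A +̂ A| = 6


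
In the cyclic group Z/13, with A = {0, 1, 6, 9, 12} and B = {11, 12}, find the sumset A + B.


Work in Z/13Z: reduce every sum a + b modulo 13.
Enumerate all 10 pairs:
a = 0: 0+11=11, 0+12=12
a = 1: 1+11=12, 1+12=0
a = 6: 6+11=4, 6+12=5
a = 9: 9+11=7, 9+12=8
a = 12: 12+11=10, 12+12=11
Distinct residues collected: {0, 4, 5, 7, 8, 10, 11, 12}
|A + B| = 8 (out of 13 total residues).

A + B = {0, 4, 5, 7, 8, 10, 11, 12}


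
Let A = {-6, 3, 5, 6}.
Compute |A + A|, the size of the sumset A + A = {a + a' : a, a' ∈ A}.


A + A = {a + a' : a, a' ∈ A}; |A| = 4.
General bounds: 2|A| - 1 ≤ |A + A| ≤ |A|(|A|+1)/2, i.e. 7 ≤ |A + A| ≤ 10.
Lower bound 2|A|-1 is attained iff A is an arithmetic progression.
Enumerate sums a + a' for a ≤ a' (symmetric, so this suffices):
a = -6: -6+-6=-12, -6+3=-3, -6+5=-1, -6+6=0
a = 3: 3+3=6, 3+5=8, 3+6=9
a = 5: 5+5=10, 5+6=11
a = 6: 6+6=12
Distinct sums: {-12, -3, -1, 0, 6, 8, 9, 10, 11, 12}
|A + A| = 10

|A + A| = 10


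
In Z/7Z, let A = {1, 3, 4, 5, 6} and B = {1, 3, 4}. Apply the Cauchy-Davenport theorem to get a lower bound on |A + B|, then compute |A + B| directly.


Cauchy-Davenport: |A + B| ≥ min(p, |A| + |B| - 1) for A, B nonempty in Z/pZ.
|A| = 5, |B| = 3, p = 7.
CD lower bound = min(7, 5 + 3 - 1) = min(7, 7) = 7.
Compute A + B mod 7 directly:
a = 1: 1+1=2, 1+3=4, 1+4=5
a = 3: 3+1=4, 3+3=6, 3+4=0
a = 4: 4+1=5, 4+3=0, 4+4=1
a = 5: 5+1=6, 5+3=1, 5+4=2
a = 6: 6+1=0, 6+3=2, 6+4=3
A + B = {0, 1, 2, 3, 4, 5, 6}, so |A + B| = 7.
Verify: 7 ≥ 7? Yes ✓.

CD lower bound = 7, actual |A + B| = 7.


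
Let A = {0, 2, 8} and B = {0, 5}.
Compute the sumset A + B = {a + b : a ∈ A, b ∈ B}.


A + B = {a + b : a ∈ A, b ∈ B}.
Enumerate all |A|·|B| = 3·2 = 6 pairs (a, b) and collect distinct sums.
a = 0: 0+0=0, 0+5=5
a = 2: 2+0=2, 2+5=7
a = 8: 8+0=8, 8+5=13
Collecting distinct sums: A + B = {0, 2, 5, 7, 8, 13}
|A + B| = 6

A + B = {0, 2, 5, 7, 8, 13}


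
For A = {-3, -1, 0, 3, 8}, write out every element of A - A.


A - A = {a - a' : a, a' ∈ A}.
Compute a - a' for each ordered pair (a, a'):
a = -3: -3--3=0, -3--1=-2, -3-0=-3, -3-3=-6, -3-8=-11
a = -1: -1--3=2, -1--1=0, -1-0=-1, -1-3=-4, -1-8=-9
a = 0: 0--3=3, 0--1=1, 0-0=0, 0-3=-3, 0-8=-8
a = 3: 3--3=6, 3--1=4, 3-0=3, 3-3=0, 3-8=-5
a = 8: 8--3=11, 8--1=9, 8-0=8, 8-3=5, 8-8=0
Collecting distinct values (and noting 0 appears from a-a):
A - A = {-11, -9, -8, -6, -5, -4, -3, -2, -1, 0, 1, 2, 3, 4, 5, 6, 8, 9, 11}
|A - A| = 19

A - A = {-11, -9, -8, -6, -5, -4, -3, -2, -1, 0, 1, 2, 3, 4, 5, 6, 8, 9, 11}


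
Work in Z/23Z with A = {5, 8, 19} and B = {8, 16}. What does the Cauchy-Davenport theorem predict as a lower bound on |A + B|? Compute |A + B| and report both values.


Cauchy-Davenport: |A + B| ≥ min(p, |A| + |B| - 1) for A, B nonempty in Z/pZ.
|A| = 3, |B| = 2, p = 23.
CD lower bound = min(23, 3 + 2 - 1) = min(23, 4) = 4.
Compute A + B mod 23 directly:
a = 5: 5+8=13, 5+16=21
a = 8: 8+8=16, 8+16=1
a = 19: 19+8=4, 19+16=12
A + B = {1, 4, 12, 13, 16, 21}, so |A + B| = 6.
Verify: 6 ≥ 4? Yes ✓.

CD lower bound = 4, actual |A + B| = 6.


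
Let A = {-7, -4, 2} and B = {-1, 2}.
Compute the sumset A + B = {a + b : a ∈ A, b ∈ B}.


A + B = {a + b : a ∈ A, b ∈ B}.
Enumerate all |A|·|B| = 3·2 = 6 pairs (a, b) and collect distinct sums.
a = -7: -7+-1=-8, -7+2=-5
a = -4: -4+-1=-5, -4+2=-2
a = 2: 2+-1=1, 2+2=4
Collecting distinct sums: A + B = {-8, -5, -2, 1, 4}
|A + B| = 5

A + B = {-8, -5, -2, 1, 4}


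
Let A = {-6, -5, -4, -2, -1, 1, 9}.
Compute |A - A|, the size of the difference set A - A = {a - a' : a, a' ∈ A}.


A - A = {a - a' : a, a' ∈ A}; |A| = 7.
Bounds: 2|A|-1 ≤ |A - A| ≤ |A|² - |A| + 1, i.e. 13 ≤ |A - A| ≤ 43.
Note: 0 ∈ A - A always (from a - a). The set is symmetric: if d ∈ A - A then -d ∈ A - A.
Enumerate nonzero differences d = a - a' with a > a' (then include -d):
Positive differences: {1, 2, 3, 4, 5, 6, 7, 8, 10, 11, 13, 14, 15}
Full difference set: {0} ∪ (positive diffs) ∪ (negative diffs).
|A - A| = 1 + 2·13 = 27 (matches direct enumeration: 27).

|A - A| = 27


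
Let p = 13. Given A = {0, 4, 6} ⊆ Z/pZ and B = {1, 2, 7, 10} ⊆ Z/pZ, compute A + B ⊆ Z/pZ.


Work in Z/13Z: reduce every sum a + b modulo 13.
Enumerate all 12 pairs:
a = 0: 0+1=1, 0+2=2, 0+7=7, 0+10=10
a = 4: 4+1=5, 4+2=6, 4+7=11, 4+10=1
a = 6: 6+1=7, 6+2=8, 6+7=0, 6+10=3
Distinct residues collected: {0, 1, 2, 3, 5, 6, 7, 8, 10, 11}
|A + B| = 10 (out of 13 total residues).

A + B = {0, 1, 2, 3, 5, 6, 7, 8, 10, 11}


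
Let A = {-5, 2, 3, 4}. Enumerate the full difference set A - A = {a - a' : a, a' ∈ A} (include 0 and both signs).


A - A = {a - a' : a, a' ∈ A}.
Compute a - a' for each ordered pair (a, a'):
a = -5: -5--5=0, -5-2=-7, -5-3=-8, -5-4=-9
a = 2: 2--5=7, 2-2=0, 2-3=-1, 2-4=-2
a = 3: 3--5=8, 3-2=1, 3-3=0, 3-4=-1
a = 4: 4--5=9, 4-2=2, 4-3=1, 4-4=0
Collecting distinct values (and noting 0 appears from a-a):
A - A = {-9, -8, -7, -2, -1, 0, 1, 2, 7, 8, 9}
|A - A| = 11

A - A = {-9, -8, -7, -2, -1, 0, 1, 2, 7, 8, 9}


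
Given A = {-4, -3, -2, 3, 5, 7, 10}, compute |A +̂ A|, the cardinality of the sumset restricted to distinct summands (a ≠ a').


Restricted sumset: A +̂ A = {a + a' : a ∈ A, a' ∈ A, a ≠ a'}.
Equivalently, take A + A and drop any sum 2a that is achievable ONLY as a + a for a ∈ A (i.e. sums representable only with equal summands).
Enumerate pairs (a, a') with a < a' (symmetric, so each unordered pair gives one sum; this covers all a ≠ a'):
  -4 + -3 = -7
  -4 + -2 = -6
  -4 + 3 = -1
  -4 + 5 = 1
  -4 + 7 = 3
  -4 + 10 = 6
  -3 + -2 = -5
  -3 + 3 = 0
  -3 + 5 = 2
  -3 + 7 = 4
  -3 + 10 = 7
  -2 + 3 = 1
  -2 + 5 = 3
  -2 + 7 = 5
  -2 + 10 = 8
  3 + 5 = 8
  3 + 7 = 10
  3 + 10 = 13
  5 + 7 = 12
  5 + 10 = 15
  7 + 10 = 17
Collected distinct sums: {-7, -6, -5, -1, 0, 1, 2, 3, 4, 5, 6, 7, 8, 10, 12, 13, 15, 17}
|A +̂ A| = 18
(Reference bound: |A +̂ A| ≥ 2|A| - 3 for |A| ≥ 2, with |A| = 7 giving ≥ 11.)

|A +̂ A| = 18


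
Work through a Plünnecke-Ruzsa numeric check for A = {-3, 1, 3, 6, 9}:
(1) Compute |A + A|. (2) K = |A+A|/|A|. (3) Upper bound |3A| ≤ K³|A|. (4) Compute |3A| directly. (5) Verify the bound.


|A| = 5.
Step 1: Compute A + A by enumerating all 25 pairs.
A + A = {-6, -2, 0, 2, 3, 4, 6, 7, 9, 10, 12, 15, 18}, so |A + A| = 13.
Step 2: Doubling constant K = |A + A|/|A| = 13/5 = 13/5 ≈ 2.6000.
Step 3: Plünnecke-Ruzsa gives |3A| ≤ K³·|A| = (2.6000)³ · 5 ≈ 87.8800.
Step 4: Compute 3A = A + A + A directly by enumerating all triples (a,b,c) ∈ A³; |3A| = 24.
Step 5: Check 24 ≤ 87.8800? Yes ✓.

K = 13/5, Plünnecke-Ruzsa bound K³|A| ≈ 87.8800, |3A| = 24, inequality holds.


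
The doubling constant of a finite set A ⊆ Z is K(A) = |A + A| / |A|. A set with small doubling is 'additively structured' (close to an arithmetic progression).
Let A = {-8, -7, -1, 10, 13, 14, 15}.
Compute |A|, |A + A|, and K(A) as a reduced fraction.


|A| = 7.
Compute A + A by enumerating all 49 pairs.
A + A = {-16, -15, -14, -9, -8, -2, 2, 3, 5, 6, 7, 8, 9, 12, 13, 14, 20, 23, 24, 25, 26, 27, 28, 29, 30}, so |A + A| = 25.
K = |A + A| / |A| = 25/7 (already in lowest terms) ≈ 3.5714.
Reference: AP of size 7 gives K = 13/7 ≈ 1.8571; a fully generic set of size 7 gives K ≈ 4.0000.

|A| = 7, |A + A| = 25, K = 25/7.


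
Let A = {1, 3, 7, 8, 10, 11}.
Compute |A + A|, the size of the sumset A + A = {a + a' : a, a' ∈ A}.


A + A = {a + a' : a, a' ∈ A}; |A| = 6.
General bounds: 2|A| - 1 ≤ |A + A| ≤ |A|(|A|+1)/2, i.e. 11 ≤ |A + A| ≤ 21.
Lower bound 2|A|-1 is attained iff A is an arithmetic progression.
Enumerate sums a + a' for a ≤ a' (symmetric, so this suffices):
a = 1: 1+1=2, 1+3=4, 1+7=8, 1+8=9, 1+10=11, 1+11=12
a = 3: 3+3=6, 3+7=10, 3+8=11, 3+10=13, 3+11=14
a = 7: 7+7=14, 7+8=15, 7+10=17, 7+11=18
a = 8: 8+8=16, 8+10=18, 8+11=19
a = 10: 10+10=20, 10+11=21
a = 11: 11+11=22
Distinct sums: {2, 4, 6, 8, 9, 10, 11, 12, 13, 14, 15, 16, 17, 18, 19, 20, 21, 22}
|A + A| = 18

|A + A| = 18


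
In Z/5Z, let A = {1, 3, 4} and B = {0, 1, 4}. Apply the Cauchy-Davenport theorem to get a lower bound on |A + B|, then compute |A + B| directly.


Cauchy-Davenport: |A + B| ≥ min(p, |A| + |B| - 1) for A, B nonempty in Z/pZ.
|A| = 3, |B| = 3, p = 5.
CD lower bound = min(5, 3 + 3 - 1) = min(5, 5) = 5.
Compute A + B mod 5 directly:
a = 1: 1+0=1, 1+1=2, 1+4=0
a = 3: 3+0=3, 3+1=4, 3+4=2
a = 4: 4+0=4, 4+1=0, 4+4=3
A + B = {0, 1, 2, 3, 4}, so |A + B| = 5.
Verify: 5 ≥ 5? Yes ✓.

CD lower bound = 5, actual |A + B| = 5.


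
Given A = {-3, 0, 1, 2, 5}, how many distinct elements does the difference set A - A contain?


A - A = {a - a' : a, a' ∈ A}; |A| = 5.
Bounds: 2|A|-1 ≤ |A - A| ≤ |A|² - |A| + 1, i.e. 9 ≤ |A - A| ≤ 21.
Note: 0 ∈ A - A always (from a - a). The set is symmetric: if d ∈ A - A then -d ∈ A - A.
Enumerate nonzero differences d = a - a' with a > a' (then include -d):
Positive differences: {1, 2, 3, 4, 5, 8}
Full difference set: {0} ∪ (positive diffs) ∪ (negative diffs).
|A - A| = 1 + 2·6 = 13 (matches direct enumeration: 13).

|A - A| = 13


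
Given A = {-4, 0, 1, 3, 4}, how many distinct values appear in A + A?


A + A = {a + a' : a, a' ∈ A}; |A| = 5.
General bounds: 2|A| - 1 ≤ |A + A| ≤ |A|(|A|+1)/2, i.e. 9 ≤ |A + A| ≤ 15.
Lower bound 2|A|-1 is attained iff A is an arithmetic progression.
Enumerate sums a + a' for a ≤ a' (symmetric, so this suffices):
a = -4: -4+-4=-8, -4+0=-4, -4+1=-3, -4+3=-1, -4+4=0
a = 0: 0+0=0, 0+1=1, 0+3=3, 0+4=4
a = 1: 1+1=2, 1+3=4, 1+4=5
a = 3: 3+3=6, 3+4=7
a = 4: 4+4=8
Distinct sums: {-8, -4, -3, -1, 0, 1, 2, 3, 4, 5, 6, 7, 8}
|A + A| = 13

|A + A| = 13


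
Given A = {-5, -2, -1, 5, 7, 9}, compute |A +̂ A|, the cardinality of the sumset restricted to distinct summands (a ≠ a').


Restricted sumset: A +̂ A = {a + a' : a ∈ A, a' ∈ A, a ≠ a'}.
Equivalently, take A + A and drop any sum 2a that is achievable ONLY as a + a for a ∈ A (i.e. sums representable only with equal summands).
Enumerate pairs (a, a') with a < a' (symmetric, so each unordered pair gives one sum; this covers all a ≠ a'):
  -5 + -2 = -7
  -5 + -1 = -6
  -5 + 5 = 0
  -5 + 7 = 2
  -5 + 9 = 4
  -2 + -1 = -3
  -2 + 5 = 3
  -2 + 7 = 5
  -2 + 9 = 7
  -1 + 5 = 4
  -1 + 7 = 6
  -1 + 9 = 8
  5 + 7 = 12
  5 + 9 = 14
  7 + 9 = 16
Collected distinct sums: {-7, -6, -3, 0, 2, 3, 4, 5, 6, 7, 8, 12, 14, 16}
|A +̂ A| = 14
(Reference bound: |A +̂ A| ≥ 2|A| - 3 for |A| ≥ 2, with |A| = 6 giving ≥ 9.)

|A +̂ A| = 14


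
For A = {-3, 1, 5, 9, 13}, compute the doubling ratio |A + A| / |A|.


|A| = 5.
Compute A + A by enumerating all 25 pairs.
A + A = {-6, -2, 2, 6, 10, 14, 18, 22, 26}, so |A + A| = 9.
K = |A + A| / |A| = 9/5 (already in lowest terms) ≈ 1.8000.
Reference: AP of size 5 gives K = 9/5 ≈ 1.8000; a fully generic set of size 5 gives K ≈ 3.0000.

|A| = 5, |A + A| = 9, K = 9/5.


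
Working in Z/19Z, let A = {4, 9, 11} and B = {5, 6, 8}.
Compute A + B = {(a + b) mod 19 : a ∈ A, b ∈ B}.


Work in Z/19Z: reduce every sum a + b modulo 19.
Enumerate all 9 pairs:
a = 4: 4+5=9, 4+6=10, 4+8=12
a = 9: 9+5=14, 9+6=15, 9+8=17
a = 11: 11+5=16, 11+6=17, 11+8=0
Distinct residues collected: {0, 9, 10, 12, 14, 15, 16, 17}
|A + B| = 8 (out of 19 total residues).

A + B = {0, 9, 10, 12, 14, 15, 16, 17}


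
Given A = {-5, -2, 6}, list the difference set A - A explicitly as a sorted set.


A - A = {a - a' : a, a' ∈ A}.
Compute a - a' for each ordered pair (a, a'):
a = -5: -5--5=0, -5--2=-3, -5-6=-11
a = -2: -2--5=3, -2--2=0, -2-6=-8
a = 6: 6--5=11, 6--2=8, 6-6=0
Collecting distinct values (and noting 0 appears from a-a):
A - A = {-11, -8, -3, 0, 3, 8, 11}
|A - A| = 7

A - A = {-11, -8, -3, 0, 3, 8, 11}


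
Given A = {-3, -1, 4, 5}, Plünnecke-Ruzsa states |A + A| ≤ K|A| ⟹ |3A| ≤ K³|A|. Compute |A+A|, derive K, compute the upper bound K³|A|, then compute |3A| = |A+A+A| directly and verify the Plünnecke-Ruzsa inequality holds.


|A| = 4.
Step 1: Compute A + A by enumerating all 16 pairs.
A + A = {-6, -4, -2, 1, 2, 3, 4, 8, 9, 10}, so |A + A| = 10.
Step 2: Doubling constant K = |A + A|/|A| = 10/4 = 10/4 ≈ 2.5000.
Step 3: Plünnecke-Ruzsa gives |3A| ≤ K³·|A| = (2.5000)³ · 4 ≈ 62.5000.
Step 4: Compute 3A = A + A + A directly by enumerating all triples (a,b,c) ∈ A³; |3A| = 19.
Step 5: Check 19 ≤ 62.5000? Yes ✓.

K = 10/4, Plünnecke-Ruzsa bound K³|A| ≈ 62.5000, |3A| = 19, inequality holds.


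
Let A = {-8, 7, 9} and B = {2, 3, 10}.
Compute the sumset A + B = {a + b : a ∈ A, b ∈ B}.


A + B = {a + b : a ∈ A, b ∈ B}.
Enumerate all |A|·|B| = 3·3 = 9 pairs (a, b) and collect distinct sums.
a = -8: -8+2=-6, -8+3=-5, -8+10=2
a = 7: 7+2=9, 7+3=10, 7+10=17
a = 9: 9+2=11, 9+3=12, 9+10=19
Collecting distinct sums: A + B = {-6, -5, 2, 9, 10, 11, 12, 17, 19}
|A + B| = 9

A + B = {-6, -5, 2, 9, 10, 11, 12, 17, 19}


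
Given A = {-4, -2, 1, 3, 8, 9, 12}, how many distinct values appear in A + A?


A + A = {a + a' : a, a' ∈ A}; |A| = 7.
General bounds: 2|A| - 1 ≤ |A + A| ≤ |A|(|A|+1)/2, i.e. 13 ≤ |A + A| ≤ 28.
Lower bound 2|A|-1 is attained iff A is an arithmetic progression.
Enumerate sums a + a' for a ≤ a' (symmetric, so this suffices):
a = -4: -4+-4=-8, -4+-2=-6, -4+1=-3, -4+3=-1, -4+8=4, -4+9=5, -4+12=8
a = -2: -2+-2=-4, -2+1=-1, -2+3=1, -2+8=6, -2+9=7, -2+12=10
a = 1: 1+1=2, 1+3=4, 1+8=9, 1+9=10, 1+12=13
a = 3: 3+3=6, 3+8=11, 3+9=12, 3+12=15
a = 8: 8+8=16, 8+9=17, 8+12=20
a = 9: 9+9=18, 9+12=21
a = 12: 12+12=24
Distinct sums: {-8, -6, -4, -3, -1, 1, 2, 4, 5, 6, 7, 8, 9, 10, 11, 12, 13, 15, 16, 17, 18, 20, 21, 24}
|A + A| = 24

|A + A| = 24


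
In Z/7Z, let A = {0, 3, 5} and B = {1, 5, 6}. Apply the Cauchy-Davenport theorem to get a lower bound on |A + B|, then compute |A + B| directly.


Cauchy-Davenport: |A + B| ≥ min(p, |A| + |B| - 1) for A, B nonempty in Z/pZ.
|A| = 3, |B| = 3, p = 7.
CD lower bound = min(7, 3 + 3 - 1) = min(7, 5) = 5.
Compute A + B mod 7 directly:
a = 0: 0+1=1, 0+5=5, 0+6=6
a = 3: 3+1=4, 3+5=1, 3+6=2
a = 5: 5+1=6, 5+5=3, 5+6=4
A + B = {1, 2, 3, 4, 5, 6}, so |A + B| = 6.
Verify: 6 ≥ 5? Yes ✓.

CD lower bound = 5, actual |A + B| = 6.


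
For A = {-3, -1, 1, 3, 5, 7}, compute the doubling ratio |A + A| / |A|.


|A| = 6.
Compute A + A by enumerating all 36 pairs.
A + A = {-6, -4, -2, 0, 2, 4, 6, 8, 10, 12, 14}, so |A + A| = 11.
K = |A + A| / |A| = 11/6 (already in lowest terms) ≈ 1.8333.
Reference: AP of size 6 gives K = 11/6 ≈ 1.8333; a fully generic set of size 6 gives K ≈ 3.5000.

|A| = 6, |A + A| = 11, K = 11/6.


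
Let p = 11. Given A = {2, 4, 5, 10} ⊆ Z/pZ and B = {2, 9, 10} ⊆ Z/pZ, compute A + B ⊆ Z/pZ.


Work in Z/11Z: reduce every sum a + b modulo 11.
Enumerate all 12 pairs:
a = 2: 2+2=4, 2+9=0, 2+10=1
a = 4: 4+2=6, 4+9=2, 4+10=3
a = 5: 5+2=7, 5+9=3, 5+10=4
a = 10: 10+2=1, 10+9=8, 10+10=9
Distinct residues collected: {0, 1, 2, 3, 4, 6, 7, 8, 9}
|A + B| = 9 (out of 11 total residues).

A + B = {0, 1, 2, 3, 4, 6, 7, 8, 9}


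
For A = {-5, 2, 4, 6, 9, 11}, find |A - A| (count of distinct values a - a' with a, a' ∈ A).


A - A = {a - a' : a, a' ∈ A}; |A| = 6.
Bounds: 2|A|-1 ≤ |A - A| ≤ |A|² - |A| + 1, i.e. 11 ≤ |A - A| ≤ 31.
Note: 0 ∈ A - A always (from a - a). The set is symmetric: if d ∈ A - A then -d ∈ A - A.
Enumerate nonzero differences d = a - a' with a > a' (then include -d):
Positive differences: {2, 3, 4, 5, 7, 9, 11, 14, 16}
Full difference set: {0} ∪ (positive diffs) ∪ (negative diffs).
|A - A| = 1 + 2·9 = 19 (matches direct enumeration: 19).

|A - A| = 19


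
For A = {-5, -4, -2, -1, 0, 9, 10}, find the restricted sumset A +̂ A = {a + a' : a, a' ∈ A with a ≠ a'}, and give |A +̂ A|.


Restricted sumset: A +̂ A = {a + a' : a ∈ A, a' ∈ A, a ≠ a'}.
Equivalently, take A + A and drop any sum 2a that is achievable ONLY as a + a for a ∈ A (i.e. sums representable only with equal summands).
Enumerate pairs (a, a') with a < a' (symmetric, so each unordered pair gives one sum; this covers all a ≠ a'):
  -5 + -4 = -9
  -5 + -2 = -7
  -5 + -1 = -6
  -5 + 0 = -5
  -5 + 9 = 4
  -5 + 10 = 5
  -4 + -2 = -6
  -4 + -1 = -5
  -4 + 0 = -4
  -4 + 9 = 5
  -4 + 10 = 6
  -2 + -1 = -3
  -2 + 0 = -2
  -2 + 9 = 7
  -2 + 10 = 8
  -1 + 0 = -1
  -1 + 9 = 8
  -1 + 10 = 9
  0 + 9 = 9
  0 + 10 = 10
  9 + 10 = 19
Collected distinct sums: {-9, -7, -6, -5, -4, -3, -2, -1, 4, 5, 6, 7, 8, 9, 10, 19}
|A +̂ A| = 16
(Reference bound: |A +̂ A| ≥ 2|A| - 3 for |A| ≥ 2, with |A| = 7 giving ≥ 11.)

|A +̂ A| = 16


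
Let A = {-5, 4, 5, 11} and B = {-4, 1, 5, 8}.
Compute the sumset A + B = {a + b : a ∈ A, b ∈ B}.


A + B = {a + b : a ∈ A, b ∈ B}.
Enumerate all |A|·|B| = 4·4 = 16 pairs (a, b) and collect distinct sums.
a = -5: -5+-4=-9, -5+1=-4, -5+5=0, -5+8=3
a = 4: 4+-4=0, 4+1=5, 4+5=9, 4+8=12
a = 5: 5+-4=1, 5+1=6, 5+5=10, 5+8=13
a = 11: 11+-4=7, 11+1=12, 11+5=16, 11+8=19
Collecting distinct sums: A + B = {-9, -4, 0, 1, 3, 5, 6, 7, 9, 10, 12, 13, 16, 19}
|A + B| = 14

A + B = {-9, -4, 0, 1, 3, 5, 6, 7, 9, 10, 12, 13, 16, 19}


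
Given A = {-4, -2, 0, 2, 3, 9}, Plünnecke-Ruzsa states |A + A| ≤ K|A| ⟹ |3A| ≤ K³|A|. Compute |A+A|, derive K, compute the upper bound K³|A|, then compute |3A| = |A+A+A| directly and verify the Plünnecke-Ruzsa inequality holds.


|A| = 6.
Step 1: Compute A + A by enumerating all 36 pairs.
A + A = {-8, -6, -4, -2, -1, 0, 1, 2, 3, 4, 5, 6, 7, 9, 11, 12, 18}, so |A + A| = 17.
Step 2: Doubling constant K = |A + A|/|A| = 17/6 = 17/6 ≈ 2.8333.
Step 3: Plünnecke-Ruzsa gives |3A| ≤ K³·|A| = (2.8333)³ · 6 ≈ 136.4722.
Step 4: Compute 3A = A + A + A directly by enumerating all triples (a,b,c) ∈ A³; |3A| = 30.
Step 5: Check 30 ≤ 136.4722? Yes ✓.

K = 17/6, Plünnecke-Ruzsa bound K³|A| ≈ 136.4722, |3A| = 30, inequality holds.


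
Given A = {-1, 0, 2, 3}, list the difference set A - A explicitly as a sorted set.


A - A = {a - a' : a, a' ∈ A}.
Compute a - a' for each ordered pair (a, a'):
a = -1: -1--1=0, -1-0=-1, -1-2=-3, -1-3=-4
a = 0: 0--1=1, 0-0=0, 0-2=-2, 0-3=-3
a = 2: 2--1=3, 2-0=2, 2-2=0, 2-3=-1
a = 3: 3--1=4, 3-0=3, 3-2=1, 3-3=0
Collecting distinct values (and noting 0 appears from a-a):
A - A = {-4, -3, -2, -1, 0, 1, 2, 3, 4}
|A - A| = 9

A - A = {-4, -3, -2, -1, 0, 1, 2, 3, 4}


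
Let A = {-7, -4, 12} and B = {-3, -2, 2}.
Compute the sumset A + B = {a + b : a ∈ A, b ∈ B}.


A + B = {a + b : a ∈ A, b ∈ B}.
Enumerate all |A|·|B| = 3·3 = 9 pairs (a, b) and collect distinct sums.
a = -7: -7+-3=-10, -7+-2=-9, -7+2=-5
a = -4: -4+-3=-7, -4+-2=-6, -4+2=-2
a = 12: 12+-3=9, 12+-2=10, 12+2=14
Collecting distinct sums: A + B = {-10, -9, -7, -6, -5, -2, 9, 10, 14}
|A + B| = 9

A + B = {-10, -9, -7, -6, -5, -2, 9, 10, 14}


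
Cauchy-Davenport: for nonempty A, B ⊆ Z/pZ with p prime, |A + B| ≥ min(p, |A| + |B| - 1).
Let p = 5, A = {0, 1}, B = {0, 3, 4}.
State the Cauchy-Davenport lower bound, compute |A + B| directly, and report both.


Cauchy-Davenport: |A + B| ≥ min(p, |A| + |B| - 1) for A, B nonempty in Z/pZ.
|A| = 2, |B| = 3, p = 5.
CD lower bound = min(5, 2 + 3 - 1) = min(5, 4) = 4.
Compute A + B mod 5 directly:
a = 0: 0+0=0, 0+3=3, 0+4=4
a = 1: 1+0=1, 1+3=4, 1+4=0
A + B = {0, 1, 3, 4}, so |A + B| = 4.
Verify: 4 ≥ 4? Yes ✓.

CD lower bound = 4, actual |A + B| = 4.


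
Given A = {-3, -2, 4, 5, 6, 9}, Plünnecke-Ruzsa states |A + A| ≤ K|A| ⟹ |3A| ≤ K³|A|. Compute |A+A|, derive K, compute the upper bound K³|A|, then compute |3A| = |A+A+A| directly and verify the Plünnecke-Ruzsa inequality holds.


|A| = 6.
Step 1: Compute A + A by enumerating all 36 pairs.
A + A = {-6, -5, -4, 1, 2, 3, 4, 6, 7, 8, 9, 10, 11, 12, 13, 14, 15, 18}, so |A + A| = 18.
Step 2: Doubling constant K = |A + A|/|A| = 18/6 = 18/6 ≈ 3.0000.
Step 3: Plünnecke-Ruzsa gives |3A| ≤ K³·|A| = (3.0000)³ · 6 ≈ 162.0000.
Step 4: Compute 3A = A + A + A directly by enumerating all triples (a,b,c) ∈ A³; |3A| = 32.
Step 5: Check 32 ≤ 162.0000? Yes ✓.

K = 18/6, Plünnecke-Ruzsa bound K³|A| ≈ 162.0000, |3A| = 32, inequality holds.


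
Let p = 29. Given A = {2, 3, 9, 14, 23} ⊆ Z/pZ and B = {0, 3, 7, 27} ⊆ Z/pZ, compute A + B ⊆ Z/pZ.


Work in Z/29Z: reduce every sum a + b modulo 29.
Enumerate all 20 pairs:
a = 2: 2+0=2, 2+3=5, 2+7=9, 2+27=0
a = 3: 3+0=3, 3+3=6, 3+7=10, 3+27=1
a = 9: 9+0=9, 9+3=12, 9+7=16, 9+27=7
a = 14: 14+0=14, 14+3=17, 14+7=21, 14+27=12
a = 23: 23+0=23, 23+3=26, 23+7=1, 23+27=21
Distinct residues collected: {0, 1, 2, 3, 5, 6, 7, 9, 10, 12, 14, 16, 17, 21, 23, 26}
|A + B| = 16 (out of 29 total residues).

A + B = {0, 1, 2, 3, 5, 6, 7, 9, 10, 12, 14, 16, 17, 21, 23, 26}


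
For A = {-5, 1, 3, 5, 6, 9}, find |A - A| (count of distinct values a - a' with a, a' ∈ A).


A - A = {a - a' : a, a' ∈ A}; |A| = 6.
Bounds: 2|A|-1 ≤ |A - A| ≤ |A|² - |A| + 1, i.e. 11 ≤ |A - A| ≤ 31.
Note: 0 ∈ A - A always (from a - a). The set is symmetric: if d ∈ A - A then -d ∈ A - A.
Enumerate nonzero differences d = a - a' with a > a' (then include -d):
Positive differences: {1, 2, 3, 4, 5, 6, 8, 10, 11, 14}
Full difference set: {0} ∪ (positive diffs) ∪ (negative diffs).
|A - A| = 1 + 2·10 = 21 (matches direct enumeration: 21).

|A - A| = 21


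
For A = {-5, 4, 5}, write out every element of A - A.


A - A = {a - a' : a, a' ∈ A}.
Compute a - a' for each ordered pair (a, a'):
a = -5: -5--5=0, -5-4=-9, -5-5=-10
a = 4: 4--5=9, 4-4=0, 4-5=-1
a = 5: 5--5=10, 5-4=1, 5-5=0
Collecting distinct values (and noting 0 appears from a-a):
A - A = {-10, -9, -1, 0, 1, 9, 10}
|A - A| = 7

A - A = {-10, -9, -1, 0, 1, 9, 10}


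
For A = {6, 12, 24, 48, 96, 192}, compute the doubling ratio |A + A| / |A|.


|A| = 6.
Compute A + A by enumerating all 36 pairs.
A + A = {12, 18, 24, 30, 36, 48, 54, 60, 72, 96, 102, 108, 120, 144, 192, 198, 204, 216, 240, 288, 384}, so |A + A| = 21.
K = |A + A| / |A| = 21/6 = 7/2 ≈ 3.5000.
Reference: AP of size 6 gives K = 11/6 ≈ 1.8333; a fully generic set of size 6 gives K ≈ 3.5000.

|A| = 6, |A + A| = 21, K = 21/6 = 7/2.


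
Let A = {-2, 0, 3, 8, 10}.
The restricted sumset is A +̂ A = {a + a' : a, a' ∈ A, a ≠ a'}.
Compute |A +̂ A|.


Restricted sumset: A +̂ A = {a + a' : a ∈ A, a' ∈ A, a ≠ a'}.
Equivalently, take A + A and drop any sum 2a that is achievable ONLY as a + a for a ∈ A (i.e. sums representable only with equal summands).
Enumerate pairs (a, a') with a < a' (symmetric, so each unordered pair gives one sum; this covers all a ≠ a'):
  -2 + 0 = -2
  -2 + 3 = 1
  -2 + 8 = 6
  -2 + 10 = 8
  0 + 3 = 3
  0 + 8 = 8
  0 + 10 = 10
  3 + 8 = 11
  3 + 10 = 13
  8 + 10 = 18
Collected distinct sums: {-2, 1, 3, 6, 8, 10, 11, 13, 18}
|A +̂ A| = 9
(Reference bound: |A +̂ A| ≥ 2|A| - 3 for |A| ≥ 2, with |A| = 5 giving ≥ 7.)

|A +̂ A| = 9


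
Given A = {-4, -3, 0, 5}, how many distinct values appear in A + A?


A + A = {a + a' : a, a' ∈ A}; |A| = 4.
General bounds: 2|A| - 1 ≤ |A + A| ≤ |A|(|A|+1)/2, i.e. 7 ≤ |A + A| ≤ 10.
Lower bound 2|A|-1 is attained iff A is an arithmetic progression.
Enumerate sums a + a' for a ≤ a' (symmetric, so this suffices):
a = -4: -4+-4=-8, -4+-3=-7, -4+0=-4, -4+5=1
a = -3: -3+-3=-6, -3+0=-3, -3+5=2
a = 0: 0+0=0, 0+5=5
a = 5: 5+5=10
Distinct sums: {-8, -7, -6, -4, -3, 0, 1, 2, 5, 10}
|A + A| = 10

|A + A| = 10


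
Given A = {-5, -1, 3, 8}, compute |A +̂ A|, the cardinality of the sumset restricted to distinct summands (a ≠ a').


Restricted sumset: A +̂ A = {a + a' : a ∈ A, a' ∈ A, a ≠ a'}.
Equivalently, take A + A and drop any sum 2a that is achievable ONLY as a + a for a ∈ A (i.e. sums representable only with equal summands).
Enumerate pairs (a, a') with a < a' (symmetric, so each unordered pair gives one sum; this covers all a ≠ a'):
  -5 + -1 = -6
  -5 + 3 = -2
  -5 + 8 = 3
  -1 + 3 = 2
  -1 + 8 = 7
  3 + 8 = 11
Collected distinct sums: {-6, -2, 2, 3, 7, 11}
|A +̂ A| = 6
(Reference bound: |A +̂ A| ≥ 2|A| - 3 for |A| ≥ 2, with |A| = 4 giving ≥ 5.)

|A +̂ A| = 6


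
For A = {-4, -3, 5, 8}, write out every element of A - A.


A - A = {a - a' : a, a' ∈ A}.
Compute a - a' for each ordered pair (a, a'):
a = -4: -4--4=0, -4--3=-1, -4-5=-9, -4-8=-12
a = -3: -3--4=1, -3--3=0, -3-5=-8, -3-8=-11
a = 5: 5--4=9, 5--3=8, 5-5=0, 5-8=-3
a = 8: 8--4=12, 8--3=11, 8-5=3, 8-8=0
Collecting distinct values (and noting 0 appears from a-a):
A - A = {-12, -11, -9, -8, -3, -1, 0, 1, 3, 8, 9, 11, 12}
|A - A| = 13

A - A = {-12, -11, -9, -8, -3, -1, 0, 1, 3, 8, 9, 11, 12}


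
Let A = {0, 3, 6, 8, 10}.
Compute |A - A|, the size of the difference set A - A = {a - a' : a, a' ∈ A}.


A - A = {a - a' : a, a' ∈ A}; |A| = 5.
Bounds: 2|A|-1 ≤ |A - A| ≤ |A|² - |A| + 1, i.e. 9 ≤ |A - A| ≤ 21.
Note: 0 ∈ A - A always (from a - a). The set is symmetric: if d ∈ A - A then -d ∈ A - A.
Enumerate nonzero differences d = a - a' with a > a' (then include -d):
Positive differences: {2, 3, 4, 5, 6, 7, 8, 10}
Full difference set: {0} ∪ (positive diffs) ∪ (negative diffs).
|A - A| = 1 + 2·8 = 17 (matches direct enumeration: 17).

|A - A| = 17


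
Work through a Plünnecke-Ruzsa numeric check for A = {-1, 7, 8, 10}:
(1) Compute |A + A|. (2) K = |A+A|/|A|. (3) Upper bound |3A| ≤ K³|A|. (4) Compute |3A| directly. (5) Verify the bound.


|A| = 4.
Step 1: Compute A + A by enumerating all 16 pairs.
A + A = {-2, 6, 7, 9, 14, 15, 16, 17, 18, 20}, so |A + A| = 10.
Step 2: Doubling constant K = |A + A|/|A| = 10/4 = 10/4 ≈ 2.5000.
Step 3: Plünnecke-Ruzsa gives |3A| ≤ K³·|A| = (2.5000)³ · 4 ≈ 62.5000.
Step 4: Compute 3A = A + A + A directly by enumerating all triples (a,b,c) ∈ A³; |3A| = 19.
Step 5: Check 19 ≤ 62.5000? Yes ✓.

K = 10/4, Plünnecke-Ruzsa bound K³|A| ≈ 62.5000, |3A| = 19, inequality holds.


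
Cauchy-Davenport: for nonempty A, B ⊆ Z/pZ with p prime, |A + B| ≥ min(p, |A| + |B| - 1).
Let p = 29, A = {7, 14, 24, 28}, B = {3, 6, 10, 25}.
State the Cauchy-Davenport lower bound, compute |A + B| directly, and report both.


Cauchy-Davenport: |A + B| ≥ min(p, |A| + |B| - 1) for A, B nonempty in Z/pZ.
|A| = 4, |B| = 4, p = 29.
CD lower bound = min(29, 4 + 4 - 1) = min(29, 7) = 7.
Compute A + B mod 29 directly:
a = 7: 7+3=10, 7+6=13, 7+10=17, 7+25=3
a = 14: 14+3=17, 14+6=20, 14+10=24, 14+25=10
a = 24: 24+3=27, 24+6=1, 24+10=5, 24+25=20
a = 28: 28+3=2, 28+6=5, 28+10=9, 28+25=24
A + B = {1, 2, 3, 5, 9, 10, 13, 17, 20, 24, 27}, so |A + B| = 11.
Verify: 11 ≥ 7? Yes ✓.

CD lower bound = 7, actual |A + B| = 11.


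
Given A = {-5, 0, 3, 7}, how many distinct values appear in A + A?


A + A = {a + a' : a, a' ∈ A}; |A| = 4.
General bounds: 2|A| - 1 ≤ |A + A| ≤ |A|(|A|+1)/2, i.e. 7 ≤ |A + A| ≤ 10.
Lower bound 2|A|-1 is attained iff A is an arithmetic progression.
Enumerate sums a + a' for a ≤ a' (symmetric, so this suffices):
a = -5: -5+-5=-10, -5+0=-5, -5+3=-2, -5+7=2
a = 0: 0+0=0, 0+3=3, 0+7=7
a = 3: 3+3=6, 3+7=10
a = 7: 7+7=14
Distinct sums: {-10, -5, -2, 0, 2, 3, 6, 7, 10, 14}
|A + A| = 10

|A + A| = 10


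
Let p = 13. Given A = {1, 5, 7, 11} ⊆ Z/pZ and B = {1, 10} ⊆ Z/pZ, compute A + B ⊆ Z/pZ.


Work in Z/13Z: reduce every sum a + b modulo 13.
Enumerate all 8 pairs:
a = 1: 1+1=2, 1+10=11
a = 5: 5+1=6, 5+10=2
a = 7: 7+1=8, 7+10=4
a = 11: 11+1=12, 11+10=8
Distinct residues collected: {2, 4, 6, 8, 11, 12}
|A + B| = 6 (out of 13 total residues).

A + B = {2, 4, 6, 8, 11, 12}


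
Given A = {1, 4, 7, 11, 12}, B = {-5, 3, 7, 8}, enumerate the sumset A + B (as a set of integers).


A + B = {a + b : a ∈ A, b ∈ B}.
Enumerate all |A|·|B| = 5·4 = 20 pairs (a, b) and collect distinct sums.
a = 1: 1+-5=-4, 1+3=4, 1+7=8, 1+8=9
a = 4: 4+-5=-1, 4+3=7, 4+7=11, 4+8=12
a = 7: 7+-5=2, 7+3=10, 7+7=14, 7+8=15
a = 11: 11+-5=6, 11+3=14, 11+7=18, 11+8=19
a = 12: 12+-5=7, 12+3=15, 12+7=19, 12+8=20
Collecting distinct sums: A + B = {-4, -1, 2, 4, 6, 7, 8, 9, 10, 11, 12, 14, 15, 18, 19, 20}
|A + B| = 16

A + B = {-4, -1, 2, 4, 6, 7, 8, 9, 10, 11, 12, 14, 15, 18, 19, 20}


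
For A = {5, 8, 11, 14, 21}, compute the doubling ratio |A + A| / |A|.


|A| = 5.
Compute A + A by enumerating all 25 pairs.
A + A = {10, 13, 16, 19, 22, 25, 26, 28, 29, 32, 35, 42}, so |A + A| = 12.
K = |A + A| / |A| = 12/5 (already in lowest terms) ≈ 2.4000.
Reference: AP of size 5 gives K = 9/5 ≈ 1.8000; a fully generic set of size 5 gives K ≈ 3.0000.

|A| = 5, |A + A| = 12, K = 12/5.


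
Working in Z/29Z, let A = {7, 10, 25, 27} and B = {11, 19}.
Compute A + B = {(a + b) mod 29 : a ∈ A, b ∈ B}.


Work in Z/29Z: reduce every sum a + b modulo 29.
Enumerate all 8 pairs:
a = 7: 7+11=18, 7+19=26
a = 10: 10+11=21, 10+19=0
a = 25: 25+11=7, 25+19=15
a = 27: 27+11=9, 27+19=17
Distinct residues collected: {0, 7, 9, 15, 17, 18, 21, 26}
|A + B| = 8 (out of 29 total residues).

A + B = {0, 7, 9, 15, 17, 18, 21, 26}


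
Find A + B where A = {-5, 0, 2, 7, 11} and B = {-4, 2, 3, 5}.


A + B = {a + b : a ∈ A, b ∈ B}.
Enumerate all |A|·|B| = 5·4 = 20 pairs (a, b) and collect distinct sums.
a = -5: -5+-4=-9, -5+2=-3, -5+3=-2, -5+5=0
a = 0: 0+-4=-4, 0+2=2, 0+3=3, 0+5=5
a = 2: 2+-4=-2, 2+2=4, 2+3=5, 2+5=7
a = 7: 7+-4=3, 7+2=9, 7+3=10, 7+5=12
a = 11: 11+-4=7, 11+2=13, 11+3=14, 11+5=16
Collecting distinct sums: A + B = {-9, -4, -3, -2, 0, 2, 3, 4, 5, 7, 9, 10, 12, 13, 14, 16}
|A + B| = 16

A + B = {-9, -4, -3, -2, 0, 2, 3, 4, 5, 7, 9, 10, 12, 13, 14, 16}


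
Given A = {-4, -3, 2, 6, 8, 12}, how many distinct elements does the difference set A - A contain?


A - A = {a - a' : a, a' ∈ A}; |A| = 6.
Bounds: 2|A|-1 ≤ |A - A| ≤ |A|² - |A| + 1, i.e. 11 ≤ |A - A| ≤ 31.
Note: 0 ∈ A - A always (from a - a). The set is symmetric: if d ∈ A - A then -d ∈ A - A.
Enumerate nonzero differences d = a - a' with a > a' (then include -d):
Positive differences: {1, 2, 4, 5, 6, 9, 10, 11, 12, 15, 16}
Full difference set: {0} ∪ (positive diffs) ∪ (negative diffs).
|A - A| = 1 + 2·11 = 23 (matches direct enumeration: 23).

|A - A| = 23


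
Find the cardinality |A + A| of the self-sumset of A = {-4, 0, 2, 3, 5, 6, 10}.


A + A = {a + a' : a, a' ∈ A}; |A| = 7.
General bounds: 2|A| - 1 ≤ |A + A| ≤ |A|(|A|+1)/2, i.e. 13 ≤ |A + A| ≤ 28.
Lower bound 2|A|-1 is attained iff A is an arithmetic progression.
Enumerate sums a + a' for a ≤ a' (symmetric, so this suffices):
a = -4: -4+-4=-8, -4+0=-4, -4+2=-2, -4+3=-1, -4+5=1, -4+6=2, -4+10=6
a = 0: 0+0=0, 0+2=2, 0+3=3, 0+5=5, 0+6=6, 0+10=10
a = 2: 2+2=4, 2+3=5, 2+5=7, 2+6=8, 2+10=12
a = 3: 3+3=6, 3+5=8, 3+6=9, 3+10=13
a = 5: 5+5=10, 5+6=11, 5+10=15
a = 6: 6+6=12, 6+10=16
a = 10: 10+10=20
Distinct sums: {-8, -4, -2, -1, 0, 1, 2, 3, 4, 5, 6, 7, 8, 9, 10, 11, 12, 13, 15, 16, 20}
|A + A| = 21

|A + A| = 21


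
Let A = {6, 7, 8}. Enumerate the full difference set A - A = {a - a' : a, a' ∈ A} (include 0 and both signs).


A - A = {a - a' : a, a' ∈ A}.
Compute a - a' for each ordered pair (a, a'):
a = 6: 6-6=0, 6-7=-1, 6-8=-2
a = 7: 7-6=1, 7-7=0, 7-8=-1
a = 8: 8-6=2, 8-7=1, 8-8=0
Collecting distinct values (and noting 0 appears from a-a):
A - A = {-2, -1, 0, 1, 2}
|A - A| = 5

A - A = {-2, -1, 0, 1, 2}


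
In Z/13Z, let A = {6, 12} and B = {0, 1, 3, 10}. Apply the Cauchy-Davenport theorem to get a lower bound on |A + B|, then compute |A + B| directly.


Cauchy-Davenport: |A + B| ≥ min(p, |A| + |B| - 1) for A, B nonempty in Z/pZ.
|A| = 2, |B| = 4, p = 13.
CD lower bound = min(13, 2 + 4 - 1) = min(13, 5) = 5.
Compute A + B mod 13 directly:
a = 6: 6+0=6, 6+1=7, 6+3=9, 6+10=3
a = 12: 12+0=12, 12+1=0, 12+3=2, 12+10=9
A + B = {0, 2, 3, 6, 7, 9, 12}, so |A + B| = 7.
Verify: 7 ≥ 5? Yes ✓.

CD lower bound = 5, actual |A + B| = 7.


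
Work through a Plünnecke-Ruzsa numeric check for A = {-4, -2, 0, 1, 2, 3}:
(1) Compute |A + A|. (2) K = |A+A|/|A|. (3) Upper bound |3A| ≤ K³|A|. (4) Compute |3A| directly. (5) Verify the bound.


|A| = 6.
Step 1: Compute A + A by enumerating all 36 pairs.
A + A = {-8, -6, -4, -3, -2, -1, 0, 1, 2, 3, 4, 5, 6}, so |A + A| = 13.
Step 2: Doubling constant K = |A + A|/|A| = 13/6 = 13/6 ≈ 2.1667.
Step 3: Plünnecke-Ruzsa gives |3A| ≤ K³·|A| = (2.1667)³ · 6 ≈ 61.0278.
Step 4: Compute 3A = A + A + A directly by enumerating all triples (a,b,c) ∈ A³; |3A| = 20.
Step 5: Check 20 ≤ 61.0278? Yes ✓.

K = 13/6, Plünnecke-Ruzsa bound K³|A| ≈ 61.0278, |3A| = 20, inequality holds.


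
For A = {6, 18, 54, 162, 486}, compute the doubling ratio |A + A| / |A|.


|A| = 5.
Compute A + A by enumerating all 25 pairs.
A + A = {12, 24, 36, 60, 72, 108, 168, 180, 216, 324, 492, 504, 540, 648, 972}, so |A + A| = 15.
K = |A + A| / |A| = 15/5 = 3/1 ≈ 3.0000.
Reference: AP of size 5 gives K = 9/5 ≈ 1.8000; a fully generic set of size 5 gives K ≈ 3.0000.

|A| = 5, |A + A| = 15, K = 15/5 = 3/1.


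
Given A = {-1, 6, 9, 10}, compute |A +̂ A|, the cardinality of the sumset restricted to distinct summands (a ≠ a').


Restricted sumset: A +̂ A = {a + a' : a ∈ A, a' ∈ A, a ≠ a'}.
Equivalently, take A + A and drop any sum 2a that is achievable ONLY as a + a for a ∈ A (i.e. sums representable only with equal summands).
Enumerate pairs (a, a') with a < a' (symmetric, so each unordered pair gives one sum; this covers all a ≠ a'):
  -1 + 6 = 5
  -1 + 9 = 8
  -1 + 10 = 9
  6 + 9 = 15
  6 + 10 = 16
  9 + 10 = 19
Collected distinct sums: {5, 8, 9, 15, 16, 19}
|A +̂ A| = 6
(Reference bound: |A +̂ A| ≥ 2|A| - 3 for |A| ≥ 2, with |A| = 4 giving ≥ 5.)

|A +̂ A| = 6


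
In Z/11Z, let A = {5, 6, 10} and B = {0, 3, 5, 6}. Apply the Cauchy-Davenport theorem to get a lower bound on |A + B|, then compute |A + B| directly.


Cauchy-Davenport: |A + B| ≥ min(p, |A| + |B| - 1) for A, B nonempty in Z/pZ.
|A| = 3, |B| = 4, p = 11.
CD lower bound = min(11, 3 + 4 - 1) = min(11, 6) = 6.
Compute A + B mod 11 directly:
a = 5: 5+0=5, 5+3=8, 5+5=10, 5+6=0
a = 6: 6+0=6, 6+3=9, 6+5=0, 6+6=1
a = 10: 10+0=10, 10+3=2, 10+5=4, 10+6=5
A + B = {0, 1, 2, 4, 5, 6, 8, 9, 10}, so |A + B| = 9.
Verify: 9 ≥ 6? Yes ✓.

CD lower bound = 6, actual |A + B| = 9.


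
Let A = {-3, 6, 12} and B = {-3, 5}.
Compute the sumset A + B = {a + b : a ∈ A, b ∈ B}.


A + B = {a + b : a ∈ A, b ∈ B}.
Enumerate all |A|·|B| = 3·2 = 6 pairs (a, b) and collect distinct sums.
a = -3: -3+-3=-6, -3+5=2
a = 6: 6+-3=3, 6+5=11
a = 12: 12+-3=9, 12+5=17
Collecting distinct sums: A + B = {-6, 2, 3, 9, 11, 17}
|A + B| = 6

A + B = {-6, 2, 3, 9, 11, 17}


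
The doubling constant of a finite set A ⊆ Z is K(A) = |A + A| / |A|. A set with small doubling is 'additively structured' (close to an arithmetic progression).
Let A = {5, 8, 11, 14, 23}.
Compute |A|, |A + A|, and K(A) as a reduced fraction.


|A| = 5.
Compute A + A by enumerating all 25 pairs.
A + A = {10, 13, 16, 19, 22, 25, 28, 31, 34, 37, 46}, so |A + A| = 11.
K = |A + A| / |A| = 11/5 (already in lowest terms) ≈ 2.2000.
Reference: AP of size 5 gives K = 9/5 ≈ 1.8000; a fully generic set of size 5 gives K ≈ 3.0000.

|A| = 5, |A + A| = 11, K = 11/5.


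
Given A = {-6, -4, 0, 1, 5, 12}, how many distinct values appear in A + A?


A + A = {a + a' : a, a' ∈ A}; |A| = 6.
General bounds: 2|A| - 1 ≤ |A + A| ≤ |A|(|A|+1)/2, i.e. 11 ≤ |A + A| ≤ 21.
Lower bound 2|A|-1 is attained iff A is an arithmetic progression.
Enumerate sums a + a' for a ≤ a' (symmetric, so this suffices):
a = -6: -6+-6=-12, -6+-4=-10, -6+0=-6, -6+1=-5, -6+5=-1, -6+12=6
a = -4: -4+-4=-8, -4+0=-4, -4+1=-3, -4+5=1, -4+12=8
a = 0: 0+0=0, 0+1=1, 0+5=5, 0+12=12
a = 1: 1+1=2, 1+5=6, 1+12=13
a = 5: 5+5=10, 5+12=17
a = 12: 12+12=24
Distinct sums: {-12, -10, -8, -6, -5, -4, -3, -1, 0, 1, 2, 5, 6, 8, 10, 12, 13, 17, 24}
|A + A| = 19

|A + A| = 19


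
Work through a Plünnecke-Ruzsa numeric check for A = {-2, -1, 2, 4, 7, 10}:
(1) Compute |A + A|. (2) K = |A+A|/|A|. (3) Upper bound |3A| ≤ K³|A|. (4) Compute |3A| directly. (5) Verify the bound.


|A| = 6.
Step 1: Compute A + A by enumerating all 36 pairs.
A + A = {-4, -3, -2, 0, 1, 2, 3, 4, 5, 6, 8, 9, 11, 12, 14, 17, 20}, so |A + A| = 17.
Step 2: Doubling constant K = |A + A|/|A| = 17/6 = 17/6 ≈ 2.8333.
Step 3: Plünnecke-Ruzsa gives |3A| ≤ K³·|A| = (2.8333)³ · 6 ≈ 136.4722.
Step 4: Compute 3A = A + A + A directly by enumerating all triples (a,b,c) ∈ A³; |3A| = 30.
Step 5: Check 30 ≤ 136.4722? Yes ✓.

K = 17/6, Plünnecke-Ruzsa bound K³|A| ≈ 136.4722, |3A| = 30, inequality holds.


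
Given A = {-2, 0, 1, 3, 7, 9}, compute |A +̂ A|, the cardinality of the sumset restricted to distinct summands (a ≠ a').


Restricted sumset: A +̂ A = {a + a' : a ∈ A, a' ∈ A, a ≠ a'}.
Equivalently, take A + A and drop any sum 2a that is achievable ONLY as a + a for a ∈ A (i.e. sums representable only with equal summands).
Enumerate pairs (a, a') with a < a' (symmetric, so each unordered pair gives one sum; this covers all a ≠ a'):
  -2 + 0 = -2
  -2 + 1 = -1
  -2 + 3 = 1
  -2 + 7 = 5
  -2 + 9 = 7
  0 + 1 = 1
  0 + 3 = 3
  0 + 7 = 7
  0 + 9 = 9
  1 + 3 = 4
  1 + 7 = 8
  1 + 9 = 10
  3 + 7 = 10
  3 + 9 = 12
  7 + 9 = 16
Collected distinct sums: {-2, -1, 1, 3, 4, 5, 7, 8, 9, 10, 12, 16}
|A +̂ A| = 12
(Reference bound: |A +̂ A| ≥ 2|A| - 3 for |A| ≥ 2, with |A| = 6 giving ≥ 9.)

|A +̂ A| = 12


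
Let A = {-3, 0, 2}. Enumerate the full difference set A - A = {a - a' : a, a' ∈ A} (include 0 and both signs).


A - A = {a - a' : a, a' ∈ A}.
Compute a - a' for each ordered pair (a, a'):
a = -3: -3--3=0, -3-0=-3, -3-2=-5
a = 0: 0--3=3, 0-0=0, 0-2=-2
a = 2: 2--3=5, 2-0=2, 2-2=0
Collecting distinct values (and noting 0 appears from a-a):
A - A = {-5, -3, -2, 0, 2, 3, 5}
|A - A| = 7

A - A = {-5, -3, -2, 0, 2, 3, 5}
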